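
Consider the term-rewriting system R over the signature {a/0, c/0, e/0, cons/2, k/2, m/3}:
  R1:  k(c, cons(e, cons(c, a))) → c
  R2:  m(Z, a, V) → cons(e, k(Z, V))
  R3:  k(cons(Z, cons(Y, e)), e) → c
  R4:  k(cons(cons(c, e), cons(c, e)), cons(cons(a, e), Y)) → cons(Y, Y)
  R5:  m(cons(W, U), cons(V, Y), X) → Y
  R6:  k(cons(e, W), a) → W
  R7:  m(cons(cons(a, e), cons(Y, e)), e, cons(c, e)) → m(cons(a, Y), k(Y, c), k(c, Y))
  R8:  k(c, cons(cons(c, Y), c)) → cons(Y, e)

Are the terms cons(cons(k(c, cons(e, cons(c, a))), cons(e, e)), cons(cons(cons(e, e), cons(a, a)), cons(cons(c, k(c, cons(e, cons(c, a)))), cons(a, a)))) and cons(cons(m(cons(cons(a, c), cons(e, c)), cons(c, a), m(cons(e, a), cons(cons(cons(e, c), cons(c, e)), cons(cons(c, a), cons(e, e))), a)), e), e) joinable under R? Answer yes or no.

Reduce t₁ = cons(cons(k(c, cons(e, cons(c, a))), cons(e, e)), cons(cons(cons(e, e), cons(a, a)), cons(cons(c, k(c, cons(e, cons(c, a)))), cons(a, a)))):
1. cons(cons(k(c, cons(e, cons(c, a))), cons(e, e)), cons(cons(cons(e, e), cons(a, a)), cons(cons(c, k(c, cons(e, cons(c, a)))), cons(a, a))))  →  cons(cons(c, cons(e, e)), cons(cons(cons(e, e), cons(a, a)), cons(cons(c, k(c, cons(e, cons(c, a)))), cons(a, a))))   [R1 at 1.1]
2. cons(cons(c, cons(e, e)), cons(cons(cons(e, e), cons(a, a)), cons(cons(c, k(c, cons(e, cons(c, a)))), cons(a, a))))  →  cons(cons(c, cons(e, e)), cons(cons(cons(e, e), cons(a, a)), cons(cons(c, c), cons(a, a))))   [R1 at 2.2.1.2]

Reduce t₂ = cons(cons(m(cons(cons(a, c), cons(e, c)), cons(c, a), m(cons(e, a), cons(cons(cons(e, c), cons(c, e)), cons(cons(c, a), cons(e, e))), a)), e), e):
1. cons(cons(m(cons(cons(a, c), cons(e, c)), cons(c, a), m(cons(e, a), cons(cons(cons(e, c), cons(c, e)), cons(cons(c, a), cons(e, e))), a)), e), e)  →  cons(cons(a, e), e)   [R5 at 1.1]

no — NF(t₁) = cons(cons(c, cons(e, e)), cons(cons(cons(e, e), cons(a, a)), cons(cons(c, c), cons(a, a)))), NF(t₂) = cons(cons(a, e), e)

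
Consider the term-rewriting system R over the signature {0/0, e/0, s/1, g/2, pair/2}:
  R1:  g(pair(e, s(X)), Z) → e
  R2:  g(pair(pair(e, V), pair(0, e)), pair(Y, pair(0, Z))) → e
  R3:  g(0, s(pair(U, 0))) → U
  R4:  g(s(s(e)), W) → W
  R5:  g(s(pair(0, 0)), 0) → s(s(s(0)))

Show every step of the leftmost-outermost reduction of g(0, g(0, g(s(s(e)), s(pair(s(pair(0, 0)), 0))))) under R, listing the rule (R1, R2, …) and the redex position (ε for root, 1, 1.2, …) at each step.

0

1. g(0, g(0, g(s(s(e)), s(pair(s(pair(0, 0)), 0)))))  →  g(0, g(0, s(pair(s(pair(0, 0)), 0))))   [R4 at 2.2]
2. g(0, g(0, s(pair(s(pair(0, 0)), 0))))  →  g(0, s(pair(0, 0)))   [R3 at 2]
3. g(0, s(pair(0, 0)))  →  0   [R3 at ε]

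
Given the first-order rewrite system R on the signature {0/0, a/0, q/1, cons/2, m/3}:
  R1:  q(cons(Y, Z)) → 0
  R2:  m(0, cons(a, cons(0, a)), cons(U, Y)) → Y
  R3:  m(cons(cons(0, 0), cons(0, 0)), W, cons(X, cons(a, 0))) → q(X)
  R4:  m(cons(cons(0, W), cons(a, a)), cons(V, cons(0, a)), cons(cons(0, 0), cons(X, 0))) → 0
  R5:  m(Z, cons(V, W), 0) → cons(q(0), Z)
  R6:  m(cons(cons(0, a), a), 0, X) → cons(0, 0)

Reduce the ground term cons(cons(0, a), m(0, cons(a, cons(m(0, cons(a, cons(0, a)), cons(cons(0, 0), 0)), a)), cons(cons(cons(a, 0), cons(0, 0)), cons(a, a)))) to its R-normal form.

1. cons(cons(0, a), m(0, cons(a, cons(m(0, cons(a, cons(0, a)), cons(cons(0, 0), 0)), a)), cons(cons(cons(a, 0), cons(0, 0)), cons(a, a))))  →  cons(cons(0, a), m(0, cons(a, cons(0, a)), cons(cons(cons(a, 0), cons(0, 0)), cons(a, a))))   [R2 at 2.2.2.1]
2. cons(cons(0, a), m(0, cons(a, cons(0, a)), cons(cons(cons(a, 0), cons(0, 0)), cons(a, a))))  →  cons(cons(0, a), cons(a, a))   [R2 at 2]

cons(cons(0, a), cons(a, a))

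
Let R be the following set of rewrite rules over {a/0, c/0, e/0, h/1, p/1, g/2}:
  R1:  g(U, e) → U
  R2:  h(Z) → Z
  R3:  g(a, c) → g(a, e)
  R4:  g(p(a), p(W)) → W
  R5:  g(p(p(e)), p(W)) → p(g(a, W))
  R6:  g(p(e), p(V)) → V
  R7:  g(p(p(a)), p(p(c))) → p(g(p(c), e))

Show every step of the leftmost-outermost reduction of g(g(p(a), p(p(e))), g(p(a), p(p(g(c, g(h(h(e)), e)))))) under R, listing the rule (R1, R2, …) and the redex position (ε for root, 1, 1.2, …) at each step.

1. g(g(p(a), p(p(e))), g(p(a), p(p(g(c, g(h(h(e)), e))))))  →  g(p(e), g(p(a), p(p(g(c, g(h(h(e)), e))))))   [R4 at 1]
2. g(p(e), g(p(a), p(p(g(c, g(h(h(e)), e))))))  →  g(p(e), p(g(c, g(h(h(e)), e))))   [R4 at 2]
3. g(p(e), p(g(c, g(h(h(e)), e))))  →  g(c, g(h(h(e)), e))   [R6 at ε]
4. g(c, g(h(h(e)), e))  →  g(c, h(h(e)))   [R1 at 2]
5. g(c, h(h(e)))  →  g(c, h(e))   [R2 at 2]
6. g(c, h(e))  →  g(c, e)   [R2 at 2]
7. g(c, e)  →  c   [R1 at ε]

c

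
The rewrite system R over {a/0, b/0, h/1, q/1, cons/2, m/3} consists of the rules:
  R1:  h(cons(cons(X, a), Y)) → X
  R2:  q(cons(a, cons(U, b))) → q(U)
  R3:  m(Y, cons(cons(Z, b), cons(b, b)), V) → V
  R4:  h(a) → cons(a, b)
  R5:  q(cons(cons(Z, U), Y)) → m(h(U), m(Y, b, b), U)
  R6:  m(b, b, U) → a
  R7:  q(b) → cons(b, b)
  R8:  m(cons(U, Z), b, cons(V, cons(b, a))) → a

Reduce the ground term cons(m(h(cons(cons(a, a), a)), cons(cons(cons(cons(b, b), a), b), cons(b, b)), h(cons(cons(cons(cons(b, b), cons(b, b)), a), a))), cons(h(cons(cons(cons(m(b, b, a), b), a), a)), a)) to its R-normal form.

1. cons(m(h(cons(cons(a, a), a)), cons(cons(cons(cons(b, b), a), b), cons(b, b)), h(cons(cons(cons(cons(b, b), cons(b, b)), a), a))), cons(h(cons(cons(cons(m(b, b, a), b), a), a)), a))  →  cons(h(cons(cons(cons(cons(b, b), cons(b, b)), a), a)), cons(h(cons(cons(cons(m(b, b, a), b), a), a)), a))   [R3 at 1]
2. cons(h(cons(cons(cons(cons(b, b), cons(b, b)), a), a)), cons(h(cons(cons(cons(m(b, b, a), b), a), a)), a))  →  cons(cons(cons(b, b), cons(b, b)), cons(h(cons(cons(cons(m(b, b, a), b), a), a)), a))   [R1 at 1]
3. cons(cons(cons(b, b), cons(b, b)), cons(h(cons(cons(cons(m(b, b, a), b), a), a)), a))  →  cons(cons(cons(b, b), cons(b, b)), cons(cons(m(b, b, a), b), a))   [R1 at 2.1]
4. cons(cons(cons(b, b), cons(b, b)), cons(cons(m(b, b, a), b), a))  →  cons(cons(cons(b, b), cons(b, b)), cons(cons(a, b), a))   [R6 at 2.1.1]

cons(cons(cons(b, b), cons(b, b)), cons(cons(a, b), a))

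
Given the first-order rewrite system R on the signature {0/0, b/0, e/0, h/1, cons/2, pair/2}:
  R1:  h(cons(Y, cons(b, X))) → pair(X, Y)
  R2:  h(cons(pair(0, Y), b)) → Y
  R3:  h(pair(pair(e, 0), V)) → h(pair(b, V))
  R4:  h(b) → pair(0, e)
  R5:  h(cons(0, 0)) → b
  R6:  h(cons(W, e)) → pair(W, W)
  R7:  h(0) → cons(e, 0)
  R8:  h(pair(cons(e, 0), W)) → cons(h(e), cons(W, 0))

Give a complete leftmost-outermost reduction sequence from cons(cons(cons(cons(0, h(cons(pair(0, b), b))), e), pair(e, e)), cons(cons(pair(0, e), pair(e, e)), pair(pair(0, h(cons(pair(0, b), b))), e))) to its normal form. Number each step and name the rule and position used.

cons(cons(cons(cons(0, b), e), pair(e, e)), cons(cons(pair(0, e), pair(e, e)), pair(pair(0, b), e)))

1. cons(cons(cons(cons(0, h(cons(pair(0, b), b))), e), pair(e, e)), cons(cons(pair(0, e), pair(e, e)), pair(pair(0, h(cons(pair(0, b), b))), e)))  →  cons(cons(cons(cons(0, b), e), pair(e, e)), cons(cons(pair(0, e), pair(e, e)), pair(pair(0, h(cons(pair(0, b), b))), e)))   [R2 at 1.1.1.2]
2. cons(cons(cons(cons(0, b), e), pair(e, e)), cons(cons(pair(0, e), pair(e, e)), pair(pair(0, h(cons(pair(0, b), b))), e)))  →  cons(cons(cons(cons(0, b), e), pair(e, e)), cons(cons(pair(0, e), pair(e, e)), pair(pair(0, b), e)))   [R2 at 2.2.1.2]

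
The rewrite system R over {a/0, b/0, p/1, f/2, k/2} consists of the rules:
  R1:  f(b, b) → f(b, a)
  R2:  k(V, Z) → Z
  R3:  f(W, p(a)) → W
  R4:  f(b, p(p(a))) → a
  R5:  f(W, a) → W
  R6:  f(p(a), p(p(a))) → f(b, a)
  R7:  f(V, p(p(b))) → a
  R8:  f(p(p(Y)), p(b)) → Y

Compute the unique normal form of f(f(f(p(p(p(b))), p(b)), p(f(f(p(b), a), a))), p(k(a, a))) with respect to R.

1. f(f(f(p(p(p(b))), p(b)), p(f(f(p(b), a), a))), p(k(a, a)))  →  f(f(p(b), p(f(f(p(b), a), a))), p(k(a, a)))   [R8 at 1.1]
2. f(f(p(b), p(f(f(p(b), a), a))), p(k(a, a)))  →  f(f(p(b), p(f(p(b), a))), p(k(a, a)))   [R5 at 1.2.1]
3. f(f(p(b), p(f(p(b), a))), p(k(a, a)))  →  f(f(p(b), p(p(b))), p(k(a, a)))   [R5 at 1.2.1]
4. f(f(p(b), p(p(b))), p(k(a, a)))  →  f(a, p(k(a, a)))   [R7 at 1]
5. f(a, p(k(a, a)))  →  f(a, p(a))   [R2 at 2.1]
6. f(a, p(a))  →  a   [R3 at ε]

a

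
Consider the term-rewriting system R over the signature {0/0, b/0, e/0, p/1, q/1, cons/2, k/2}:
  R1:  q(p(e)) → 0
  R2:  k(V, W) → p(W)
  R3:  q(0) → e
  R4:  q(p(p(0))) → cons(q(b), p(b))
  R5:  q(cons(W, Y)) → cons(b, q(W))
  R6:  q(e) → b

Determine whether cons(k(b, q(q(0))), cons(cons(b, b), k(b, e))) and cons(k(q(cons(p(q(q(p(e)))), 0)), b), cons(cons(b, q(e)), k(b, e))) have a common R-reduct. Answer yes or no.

yes — NF(t₁) = cons(p(b), cons(cons(b, b), p(e))), NF(t₂) = cons(p(b), cons(cons(b, b), p(e)))

Reduce t₁ = cons(k(b, q(q(0))), cons(cons(b, b), k(b, e))):
1. cons(k(b, q(q(0))), cons(cons(b, b), k(b, e)))  →  cons(p(q(q(0))), cons(cons(b, b), k(b, e)))   [R2 at 1]
2. cons(p(q(q(0))), cons(cons(b, b), k(b, e)))  →  cons(p(q(e)), cons(cons(b, b), k(b, e)))   [R3 at 1.1.1]
3. cons(p(q(e)), cons(cons(b, b), k(b, e)))  →  cons(p(b), cons(cons(b, b), k(b, e)))   [R6 at 1.1]
4. cons(p(b), cons(cons(b, b), k(b, e)))  →  cons(p(b), cons(cons(b, b), p(e)))   [R2 at 2.2]

Reduce t₂ = cons(k(q(cons(p(q(q(p(e)))), 0)), b), cons(cons(b, q(e)), k(b, e))):
1. cons(k(q(cons(p(q(q(p(e)))), 0)), b), cons(cons(b, q(e)), k(b, e)))  →  cons(p(b), cons(cons(b, q(e)), k(b, e)))   [R2 at 1]
2. cons(p(b), cons(cons(b, q(e)), k(b, e)))  →  cons(p(b), cons(cons(b, b), k(b, e)))   [R6 at 2.1.2]
3. cons(p(b), cons(cons(b, b), k(b, e)))  →  cons(p(b), cons(cons(b, b), p(e)))   [R2 at 2.2]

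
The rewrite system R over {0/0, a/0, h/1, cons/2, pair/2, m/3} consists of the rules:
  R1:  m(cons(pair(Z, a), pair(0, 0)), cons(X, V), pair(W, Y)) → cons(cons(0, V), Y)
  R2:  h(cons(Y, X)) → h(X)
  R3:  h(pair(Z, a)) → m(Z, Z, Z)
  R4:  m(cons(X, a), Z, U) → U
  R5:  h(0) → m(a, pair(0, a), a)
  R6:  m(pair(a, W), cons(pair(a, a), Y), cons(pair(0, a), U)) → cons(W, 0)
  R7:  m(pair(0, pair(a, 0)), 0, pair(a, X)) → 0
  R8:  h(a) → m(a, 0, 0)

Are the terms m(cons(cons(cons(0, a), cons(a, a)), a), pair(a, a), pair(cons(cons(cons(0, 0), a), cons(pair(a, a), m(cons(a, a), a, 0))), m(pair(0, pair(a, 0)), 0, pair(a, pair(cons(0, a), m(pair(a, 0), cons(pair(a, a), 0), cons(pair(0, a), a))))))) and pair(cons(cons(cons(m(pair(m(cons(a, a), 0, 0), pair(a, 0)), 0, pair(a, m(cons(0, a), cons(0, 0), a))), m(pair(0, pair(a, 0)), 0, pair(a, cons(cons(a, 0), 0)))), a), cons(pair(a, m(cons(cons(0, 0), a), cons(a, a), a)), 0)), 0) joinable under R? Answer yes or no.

yes — NF(t₁) = pair(cons(cons(cons(0, 0), a), cons(pair(a, a), 0)), 0), NF(t₂) = pair(cons(cons(cons(0, 0), a), cons(pair(a, a), 0)), 0)

Reduce t₁ = m(cons(cons(cons(0, a), cons(a, a)), a), pair(a, a), pair(cons(cons(cons(0, 0), a), cons(pair(a, a), m(cons(a, a), a, 0))), m(pair(0, pair(a, 0)), 0, pair(a, pair(cons(0, a), m(pair(a, 0), cons(pair(a, a), 0), cons(pair(0, a), a))))))):
1. m(cons(cons(cons(0, a), cons(a, a)), a), pair(a, a), pair(cons(cons(cons(0, 0), a), cons(pair(a, a), m(cons(a, a), a, 0))), m(pair(0, pair(a, 0)), 0, pair(a, pair(cons(0, a), m(pair(a, 0), cons(pair(a, a), 0), cons(pair(0, a), a)))))))  →  pair(cons(cons(cons(0, 0), a), cons(pair(a, a), m(cons(a, a), a, 0))), m(pair(0, pair(a, 0)), 0, pair(a, pair(cons(0, a), m(pair(a, 0), cons(pair(a, a), 0), cons(pair(0, a), a))))))   [R4 at ε]
2. pair(cons(cons(cons(0, 0), a), cons(pair(a, a), m(cons(a, a), a, 0))), m(pair(0, pair(a, 0)), 0, pair(a, pair(cons(0, a), m(pair(a, 0), cons(pair(a, a), 0), cons(pair(0, a), a))))))  →  pair(cons(cons(cons(0, 0), a), cons(pair(a, a), 0)), m(pair(0, pair(a, 0)), 0, pair(a, pair(cons(0, a), m(pair(a, 0), cons(pair(a, a), 0), cons(pair(0, a), a))))))   [R4 at 1.2.2]
3. pair(cons(cons(cons(0, 0), a), cons(pair(a, a), 0)), m(pair(0, pair(a, 0)), 0, pair(a, pair(cons(0, a), m(pair(a, 0), cons(pair(a, a), 0), cons(pair(0, a), a))))))  →  pair(cons(cons(cons(0, 0), a), cons(pair(a, a), 0)), 0)   [R7 at 2]

Reduce t₂ = pair(cons(cons(cons(m(pair(m(cons(a, a), 0, 0), pair(a, 0)), 0, pair(a, m(cons(0, a), cons(0, 0), a))), m(pair(0, pair(a, 0)), 0, pair(a, cons(cons(a, 0), 0)))), a), cons(pair(a, m(cons(cons(0, 0), a), cons(a, a), a)), 0)), 0):
1. pair(cons(cons(cons(m(pair(m(cons(a, a), 0, 0), pair(a, 0)), 0, pair(a, m(cons(0, a), cons(0, 0), a))), m(pair(0, pair(a, 0)), 0, pair(a, cons(cons(a, 0), 0)))), a), cons(pair(a, m(cons(cons(0, 0), a), cons(a, a), a)), 0)), 0)  →  pair(cons(cons(cons(m(pair(0, pair(a, 0)), 0, pair(a, m(cons(0, a), cons(0, 0), a))), m(pair(0, pair(a, 0)), 0, pair(a, cons(cons(a, 0), 0)))), a), cons(pair(a, m(cons(cons(0, 0), a), cons(a, a), a)), 0)), 0)   [R4 at 1.1.1.1.1.1]
2. pair(cons(cons(cons(m(pair(0, pair(a, 0)), 0, pair(a, m(cons(0, a), cons(0, 0), a))), m(pair(0, pair(a, 0)), 0, pair(a, cons(cons(a, 0), 0)))), a), cons(pair(a, m(cons(cons(0, 0), a), cons(a, a), a)), 0)), 0)  →  pair(cons(cons(cons(0, m(pair(0, pair(a, 0)), 0, pair(a, cons(cons(a, 0), 0)))), a), cons(pair(a, m(cons(cons(0, 0), a), cons(a, a), a)), 0)), 0)   [R7 at 1.1.1.1]
3. pair(cons(cons(cons(0, m(pair(0, pair(a, 0)), 0, pair(a, cons(cons(a, 0), 0)))), a), cons(pair(a, m(cons(cons(0, 0), a), cons(a, a), a)), 0)), 0)  →  pair(cons(cons(cons(0, 0), a), cons(pair(a, m(cons(cons(0, 0), a), cons(a, a), a)), 0)), 0)   [R7 at 1.1.1.2]
4. pair(cons(cons(cons(0, 0), a), cons(pair(a, m(cons(cons(0, 0), a), cons(a, a), a)), 0)), 0)  →  pair(cons(cons(cons(0, 0), a), cons(pair(a, a), 0)), 0)   [R4 at 1.2.1.2]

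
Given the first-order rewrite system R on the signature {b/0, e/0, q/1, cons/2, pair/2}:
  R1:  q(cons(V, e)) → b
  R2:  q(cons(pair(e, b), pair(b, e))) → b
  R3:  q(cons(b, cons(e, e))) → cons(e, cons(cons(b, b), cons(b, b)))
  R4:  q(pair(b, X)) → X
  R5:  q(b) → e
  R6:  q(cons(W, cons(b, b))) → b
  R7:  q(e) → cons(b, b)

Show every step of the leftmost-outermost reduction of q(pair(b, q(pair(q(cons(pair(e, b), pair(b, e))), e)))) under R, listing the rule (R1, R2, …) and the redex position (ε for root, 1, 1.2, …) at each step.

1. q(pair(b, q(pair(q(cons(pair(e, b), pair(b, e))), e))))  →  q(pair(q(cons(pair(e, b), pair(b, e))), e))   [R4 at ε]
2. q(pair(q(cons(pair(e, b), pair(b, e))), e))  →  q(pair(b, e))   [R2 at 1.1]
3. q(pair(b, e))  →  e   [R4 at ε]

e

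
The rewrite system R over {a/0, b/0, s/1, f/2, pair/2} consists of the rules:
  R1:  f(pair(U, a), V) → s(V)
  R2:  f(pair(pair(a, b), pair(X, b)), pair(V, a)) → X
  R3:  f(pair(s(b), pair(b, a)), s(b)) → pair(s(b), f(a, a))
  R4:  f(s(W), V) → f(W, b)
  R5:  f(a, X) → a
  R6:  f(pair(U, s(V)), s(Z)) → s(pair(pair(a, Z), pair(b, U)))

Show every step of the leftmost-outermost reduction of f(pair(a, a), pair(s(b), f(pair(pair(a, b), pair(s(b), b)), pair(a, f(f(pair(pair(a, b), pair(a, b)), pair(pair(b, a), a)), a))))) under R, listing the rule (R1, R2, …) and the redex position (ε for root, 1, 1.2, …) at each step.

1. f(pair(a, a), pair(s(b), f(pair(pair(a, b), pair(s(b), b)), pair(a, f(f(pair(pair(a, b), pair(a, b)), pair(pair(b, a), a)), a)))))  →  s(pair(s(b), f(pair(pair(a, b), pair(s(b), b)), pair(a, f(f(pair(pair(a, b), pair(a, b)), pair(pair(b, a), a)), a)))))   [R1 at ε]
2. s(pair(s(b), f(pair(pair(a, b), pair(s(b), b)), pair(a, f(f(pair(pair(a, b), pair(a, b)), pair(pair(b, a), a)), a)))))  →  s(pair(s(b), f(pair(pair(a, b), pair(s(b), b)), pair(a, f(a, a)))))   [R2 at 1.2.2.2.1]
3. s(pair(s(b), f(pair(pair(a, b), pair(s(b), b)), pair(a, f(a, a)))))  →  s(pair(s(b), f(pair(pair(a, b), pair(s(b), b)), pair(a, a))))   [R5 at 1.2.2.2]
4. s(pair(s(b), f(pair(pair(a, b), pair(s(b), b)), pair(a, a))))  →  s(pair(s(b), s(b)))   [R2 at 1.2]

s(pair(s(b), s(b)))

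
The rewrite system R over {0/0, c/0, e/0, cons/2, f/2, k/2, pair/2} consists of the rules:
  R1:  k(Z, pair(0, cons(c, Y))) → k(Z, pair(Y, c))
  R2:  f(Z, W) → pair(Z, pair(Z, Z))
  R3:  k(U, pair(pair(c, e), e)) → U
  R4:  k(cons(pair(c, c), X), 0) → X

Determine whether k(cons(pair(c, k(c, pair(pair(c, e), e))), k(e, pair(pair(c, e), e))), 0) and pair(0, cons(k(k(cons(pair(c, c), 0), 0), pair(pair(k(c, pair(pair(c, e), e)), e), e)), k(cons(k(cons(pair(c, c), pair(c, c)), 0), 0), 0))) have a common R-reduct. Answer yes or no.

no — NF(t₁) = e, NF(t₂) = pair(0, cons(0, 0))

Reduce t₁ = k(cons(pair(c, k(c, pair(pair(c, e), e))), k(e, pair(pair(c, e), e))), 0):
1. k(cons(pair(c, k(c, pair(pair(c, e), e))), k(e, pair(pair(c, e), e))), 0)  →  k(cons(pair(c, c), k(e, pair(pair(c, e), e))), 0)   [R3 at 1.1.2]
2. k(cons(pair(c, c), k(e, pair(pair(c, e), e))), 0)  →  k(e, pair(pair(c, e), e))   [R4 at ε]
3. k(e, pair(pair(c, e), e))  →  e   [R3 at ε]

Reduce t₂ = pair(0, cons(k(k(cons(pair(c, c), 0), 0), pair(pair(k(c, pair(pair(c, e), e)), e), e)), k(cons(k(cons(pair(c, c), pair(c, c)), 0), 0), 0))):
1. pair(0, cons(k(k(cons(pair(c, c), 0), 0), pair(pair(k(c, pair(pair(c, e), e)), e), e)), k(cons(k(cons(pair(c, c), pair(c, c)), 0), 0), 0)))  →  pair(0, cons(k(0, pair(pair(k(c, pair(pair(c, e), e)), e), e)), k(cons(k(cons(pair(c, c), pair(c, c)), 0), 0), 0)))   [R4 at 2.1.1]
2. pair(0, cons(k(0, pair(pair(k(c, pair(pair(c, e), e)), e), e)), k(cons(k(cons(pair(c, c), pair(c, c)), 0), 0), 0)))  →  pair(0, cons(k(0, pair(pair(c, e), e)), k(cons(k(cons(pair(c, c), pair(c, c)), 0), 0), 0)))   [R3 at 2.1.2.1.1]
3. pair(0, cons(k(0, pair(pair(c, e), e)), k(cons(k(cons(pair(c, c), pair(c, c)), 0), 0), 0)))  →  pair(0, cons(0, k(cons(k(cons(pair(c, c), pair(c, c)), 0), 0), 0)))   [R3 at 2.1]
4. pair(0, cons(0, k(cons(k(cons(pair(c, c), pair(c, c)), 0), 0), 0)))  →  pair(0, cons(0, k(cons(pair(c, c), 0), 0)))   [R4 at 2.2.1.1]
5. pair(0, cons(0, k(cons(pair(c, c), 0), 0)))  →  pair(0, cons(0, 0))   [R4 at 2.2]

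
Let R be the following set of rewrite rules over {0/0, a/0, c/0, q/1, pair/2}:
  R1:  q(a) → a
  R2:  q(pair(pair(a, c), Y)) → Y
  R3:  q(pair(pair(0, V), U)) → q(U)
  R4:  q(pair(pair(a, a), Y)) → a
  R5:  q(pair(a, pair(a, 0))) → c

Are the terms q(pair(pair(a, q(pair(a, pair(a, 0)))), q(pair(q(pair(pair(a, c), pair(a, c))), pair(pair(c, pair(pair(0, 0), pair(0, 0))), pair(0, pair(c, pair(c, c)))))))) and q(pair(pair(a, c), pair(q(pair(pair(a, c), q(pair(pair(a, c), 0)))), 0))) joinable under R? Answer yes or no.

no — NF(t₁) = pair(pair(c, pair(pair(0, 0), pair(0, 0))), pair(0, pair(c, pair(c, c)))), NF(t₂) = pair(0, 0)

Reduce t₁ = q(pair(pair(a, q(pair(a, pair(a, 0)))), q(pair(q(pair(pair(a, c), pair(a, c))), pair(pair(c, pair(pair(0, 0), pair(0, 0))), pair(0, pair(c, pair(c, c)))))))):
1. q(pair(pair(a, q(pair(a, pair(a, 0)))), q(pair(q(pair(pair(a, c), pair(a, c))), pair(pair(c, pair(pair(0, 0), pair(0, 0))), pair(0, pair(c, pair(c, c))))))))  →  q(pair(pair(a, c), q(pair(q(pair(pair(a, c), pair(a, c))), pair(pair(c, pair(pair(0, 0), pair(0, 0))), pair(0, pair(c, pair(c, c))))))))   [R5 at 1.1.2]
2. q(pair(pair(a, c), q(pair(q(pair(pair(a, c), pair(a, c))), pair(pair(c, pair(pair(0, 0), pair(0, 0))), pair(0, pair(c, pair(c, c))))))))  →  q(pair(q(pair(pair(a, c), pair(a, c))), pair(pair(c, pair(pair(0, 0), pair(0, 0))), pair(0, pair(c, pair(c, c))))))   [R2 at ε]
3. q(pair(q(pair(pair(a, c), pair(a, c))), pair(pair(c, pair(pair(0, 0), pair(0, 0))), pair(0, pair(c, pair(c, c))))))  →  q(pair(pair(a, c), pair(pair(c, pair(pair(0, 0), pair(0, 0))), pair(0, pair(c, pair(c, c))))))   [R2 at 1.1]
4. q(pair(pair(a, c), pair(pair(c, pair(pair(0, 0), pair(0, 0))), pair(0, pair(c, pair(c, c))))))  →  pair(pair(c, pair(pair(0, 0), pair(0, 0))), pair(0, pair(c, pair(c, c))))   [R2 at ε]

Reduce t₂ = q(pair(pair(a, c), pair(q(pair(pair(a, c), q(pair(pair(a, c), 0)))), 0))):
1. q(pair(pair(a, c), pair(q(pair(pair(a, c), q(pair(pair(a, c), 0)))), 0)))  →  pair(q(pair(pair(a, c), q(pair(pair(a, c), 0)))), 0)   [R2 at ε]
2. pair(q(pair(pair(a, c), q(pair(pair(a, c), 0)))), 0)  →  pair(q(pair(pair(a, c), 0)), 0)   [R2 at 1]
3. pair(q(pair(pair(a, c), 0)), 0)  →  pair(0, 0)   [R2 at 1]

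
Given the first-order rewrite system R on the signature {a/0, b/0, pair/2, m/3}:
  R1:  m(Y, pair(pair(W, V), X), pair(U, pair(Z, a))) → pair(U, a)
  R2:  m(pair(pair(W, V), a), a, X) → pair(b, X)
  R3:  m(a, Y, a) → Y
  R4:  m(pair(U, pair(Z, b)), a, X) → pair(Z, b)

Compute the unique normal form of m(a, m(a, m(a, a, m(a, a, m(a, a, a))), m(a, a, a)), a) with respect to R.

1. m(a, m(a, m(a, a, m(a, a, m(a, a, a))), m(a, a, a)), a)  →  m(a, m(a, a, m(a, a, m(a, a, a))), m(a, a, a))   [R3 at ε]
2. m(a, m(a, a, m(a, a, m(a, a, a))), m(a, a, a))  →  m(a, m(a, a, m(a, a, a)), m(a, a, a))   [R3 at 2.3.3]
3. m(a, m(a, a, m(a, a, a)), m(a, a, a))  →  m(a, m(a, a, a), m(a, a, a))   [R3 at 2.3]
4. m(a, m(a, a, a), m(a, a, a))  →  m(a, a, m(a, a, a))   [R3 at 2]
5. m(a, a, m(a, a, a))  →  m(a, a, a)   [R3 at 3]
6. m(a, a, a)  →  a   [R3 at ε]

a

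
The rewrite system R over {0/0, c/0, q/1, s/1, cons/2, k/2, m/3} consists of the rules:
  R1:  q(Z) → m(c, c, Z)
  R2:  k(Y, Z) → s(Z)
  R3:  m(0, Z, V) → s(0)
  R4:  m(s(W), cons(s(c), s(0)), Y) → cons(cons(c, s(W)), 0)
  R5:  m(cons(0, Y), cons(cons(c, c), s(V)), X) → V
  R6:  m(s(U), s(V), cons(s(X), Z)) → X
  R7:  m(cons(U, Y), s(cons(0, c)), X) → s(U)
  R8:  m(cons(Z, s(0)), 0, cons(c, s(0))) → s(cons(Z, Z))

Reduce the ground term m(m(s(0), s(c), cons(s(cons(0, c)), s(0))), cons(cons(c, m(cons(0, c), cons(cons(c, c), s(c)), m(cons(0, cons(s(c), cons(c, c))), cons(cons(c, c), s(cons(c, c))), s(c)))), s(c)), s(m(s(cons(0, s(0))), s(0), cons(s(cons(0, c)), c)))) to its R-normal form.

1. m(m(s(0), s(c), cons(s(cons(0, c)), s(0))), cons(cons(c, m(cons(0, c), cons(cons(c, c), s(c)), m(cons(0, cons(s(c), cons(c, c))), cons(cons(c, c), s(cons(c, c))), s(c)))), s(c)), s(m(s(cons(0, s(0))), s(0), cons(s(cons(0, c)), c))))  →  m(cons(0, c), cons(cons(c, m(cons(0, c), cons(cons(c, c), s(c)), m(cons(0, cons(s(c), cons(c, c))), cons(cons(c, c), s(cons(c, c))), s(c)))), s(c)), s(m(s(cons(0, s(0))), s(0), cons(s(cons(0, c)), c))))   [R6 at 1]
2. m(cons(0, c), cons(cons(c, m(cons(0, c), cons(cons(c, c), s(c)), m(cons(0, cons(s(c), cons(c, c))), cons(cons(c, c), s(cons(c, c))), s(c)))), s(c)), s(m(s(cons(0, s(0))), s(0), cons(s(cons(0, c)), c))))  →  m(cons(0, c), cons(cons(c, c), s(c)), s(m(s(cons(0, s(0))), s(0), cons(s(cons(0, c)), c))))   [R5 at 2.1.2]
3. m(cons(0, c), cons(cons(c, c), s(c)), s(m(s(cons(0, s(0))), s(0), cons(s(cons(0, c)), c))))  →  c   [R5 at ε]

c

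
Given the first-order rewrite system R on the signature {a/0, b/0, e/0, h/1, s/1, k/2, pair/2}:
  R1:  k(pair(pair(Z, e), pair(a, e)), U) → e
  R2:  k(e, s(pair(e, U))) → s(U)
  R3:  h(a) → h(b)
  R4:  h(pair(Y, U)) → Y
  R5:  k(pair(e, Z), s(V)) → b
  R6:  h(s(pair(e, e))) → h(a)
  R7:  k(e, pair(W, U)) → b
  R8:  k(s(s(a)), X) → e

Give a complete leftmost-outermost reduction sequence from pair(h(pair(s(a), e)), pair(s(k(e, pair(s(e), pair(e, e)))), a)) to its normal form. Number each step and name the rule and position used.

1. pair(h(pair(s(a), e)), pair(s(k(e, pair(s(e), pair(e, e)))), a))  →  pair(s(a), pair(s(k(e, pair(s(e), pair(e, e)))), a))   [R4 at 1]
2. pair(s(a), pair(s(k(e, pair(s(e), pair(e, e)))), a))  →  pair(s(a), pair(s(b), a))   [R7 at 2.1.1]

pair(s(a), pair(s(b), a))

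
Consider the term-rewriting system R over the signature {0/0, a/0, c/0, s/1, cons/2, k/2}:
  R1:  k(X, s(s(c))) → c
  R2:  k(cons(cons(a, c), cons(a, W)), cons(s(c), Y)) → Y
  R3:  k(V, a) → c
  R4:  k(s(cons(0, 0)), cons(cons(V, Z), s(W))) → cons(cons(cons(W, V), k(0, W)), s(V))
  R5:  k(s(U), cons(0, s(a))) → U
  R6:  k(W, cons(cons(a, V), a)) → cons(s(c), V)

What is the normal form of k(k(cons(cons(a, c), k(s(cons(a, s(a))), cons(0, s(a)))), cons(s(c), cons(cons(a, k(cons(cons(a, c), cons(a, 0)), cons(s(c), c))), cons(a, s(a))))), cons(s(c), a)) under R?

a

1. k(k(cons(cons(a, c), k(s(cons(a, s(a))), cons(0, s(a)))), cons(s(c), cons(cons(a, k(cons(cons(a, c), cons(a, 0)), cons(s(c), c))), cons(a, s(a))))), cons(s(c), a))  →  k(k(cons(cons(a, c), cons(a, s(a))), cons(s(c), cons(cons(a, k(cons(cons(a, c), cons(a, 0)), cons(s(c), c))), cons(a, s(a))))), cons(s(c), a))   [R5 at 1.1.2]
2. k(k(cons(cons(a, c), cons(a, s(a))), cons(s(c), cons(cons(a, k(cons(cons(a, c), cons(a, 0)), cons(s(c), c))), cons(a, s(a))))), cons(s(c), a))  →  k(cons(cons(a, k(cons(cons(a, c), cons(a, 0)), cons(s(c), c))), cons(a, s(a))), cons(s(c), a))   [R2 at 1]
3. k(cons(cons(a, k(cons(cons(a, c), cons(a, 0)), cons(s(c), c))), cons(a, s(a))), cons(s(c), a))  →  k(cons(cons(a, c), cons(a, s(a))), cons(s(c), a))   [R2 at 1.1.2]
4. k(cons(cons(a, c), cons(a, s(a))), cons(s(c), a))  →  a   [R2 at ε]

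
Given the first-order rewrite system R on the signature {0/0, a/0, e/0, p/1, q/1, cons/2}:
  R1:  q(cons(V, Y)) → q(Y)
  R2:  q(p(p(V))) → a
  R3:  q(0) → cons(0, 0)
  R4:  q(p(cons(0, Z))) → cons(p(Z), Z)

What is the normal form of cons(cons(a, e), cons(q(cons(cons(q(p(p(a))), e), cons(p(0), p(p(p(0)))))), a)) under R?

1. cons(cons(a, e), cons(q(cons(cons(q(p(p(a))), e), cons(p(0), p(p(p(0)))))), a))  →  cons(cons(a, e), cons(q(cons(p(0), p(p(p(0))))), a))   [R1 at 2.1]
2. cons(cons(a, e), cons(q(cons(p(0), p(p(p(0))))), a))  →  cons(cons(a, e), cons(q(p(p(p(0)))), a))   [R1 at 2.1]
3. cons(cons(a, e), cons(q(p(p(p(0)))), a))  →  cons(cons(a, e), cons(a, a))   [R2 at 2.1]

cons(cons(a, e), cons(a, a))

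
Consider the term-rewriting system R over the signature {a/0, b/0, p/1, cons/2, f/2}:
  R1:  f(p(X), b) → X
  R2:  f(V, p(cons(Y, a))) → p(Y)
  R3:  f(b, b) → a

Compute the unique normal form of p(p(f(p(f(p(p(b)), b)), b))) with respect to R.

p(p(p(b)))

1. p(p(f(p(f(p(p(b)), b)), b)))  →  p(p(f(p(p(b)), b)))   [R1 at 1.1]
2. p(p(f(p(p(b)), b)))  →  p(p(p(b)))   [R1 at 1.1]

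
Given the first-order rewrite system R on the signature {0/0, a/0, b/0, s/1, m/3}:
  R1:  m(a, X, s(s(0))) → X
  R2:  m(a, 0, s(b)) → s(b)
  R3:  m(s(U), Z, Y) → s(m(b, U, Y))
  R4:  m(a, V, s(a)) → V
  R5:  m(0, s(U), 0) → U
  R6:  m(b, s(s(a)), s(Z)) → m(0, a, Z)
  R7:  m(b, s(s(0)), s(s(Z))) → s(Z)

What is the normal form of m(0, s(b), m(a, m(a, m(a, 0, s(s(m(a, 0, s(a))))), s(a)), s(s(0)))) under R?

b

1. m(0, s(b), m(a, m(a, m(a, 0, s(s(m(a, 0, s(a))))), s(a)), s(s(0))))  →  m(0, s(b), m(a, m(a, 0, s(s(m(a, 0, s(a))))), s(a)))   [R1 at 3]
2. m(0, s(b), m(a, m(a, 0, s(s(m(a, 0, s(a))))), s(a)))  →  m(0, s(b), m(a, 0, s(s(m(a, 0, s(a))))))   [R4 at 3]
3. m(0, s(b), m(a, 0, s(s(m(a, 0, s(a))))))  →  m(0, s(b), m(a, 0, s(s(0))))   [R4 at 3.3.1.1]
4. m(0, s(b), m(a, 0, s(s(0))))  →  m(0, s(b), 0)   [R1 at 3]
5. m(0, s(b), 0)  →  b   [R5 at ε]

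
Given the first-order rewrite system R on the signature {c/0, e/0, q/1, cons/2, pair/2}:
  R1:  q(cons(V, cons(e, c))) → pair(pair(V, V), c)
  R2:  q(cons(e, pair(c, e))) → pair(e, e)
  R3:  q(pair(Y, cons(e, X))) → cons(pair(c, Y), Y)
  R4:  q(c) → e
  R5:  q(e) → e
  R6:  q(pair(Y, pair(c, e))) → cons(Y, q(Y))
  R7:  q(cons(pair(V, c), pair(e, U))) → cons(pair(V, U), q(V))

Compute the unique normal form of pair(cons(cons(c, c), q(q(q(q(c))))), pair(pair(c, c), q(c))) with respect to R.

1. pair(cons(cons(c, c), q(q(q(q(c))))), pair(pair(c, c), q(c)))  →  pair(cons(cons(c, c), q(q(q(e)))), pair(pair(c, c), q(c)))   [R4 at 1.2.1.1.1]
2. pair(cons(cons(c, c), q(q(q(e)))), pair(pair(c, c), q(c)))  →  pair(cons(cons(c, c), q(q(e))), pair(pair(c, c), q(c)))   [R5 at 1.2.1.1]
3. pair(cons(cons(c, c), q(q(e))), pair(pair(c, c), q(c)))  →  pair(cons(cons(c, c), q(e)), pair(pair(c, c), q(c)))   [R5 at 1.2.1]
4. pair(cons(cons(c, c), q(e)), pair(pair(c, c), q(c)))  →  pair(cons(cons(c, c), e), pair(pair(c, c), q(c)))   [R5 at 1.2]
5. pair(cons(cons(c, c), e), pair(pair(c, c), q(c)))  →  pair(cons(cons(c, c), e), pair(pair(c, c), e))   [R4 at 2.2]

pair(cons(cons(c, c), e), pair(pair(c, c), e))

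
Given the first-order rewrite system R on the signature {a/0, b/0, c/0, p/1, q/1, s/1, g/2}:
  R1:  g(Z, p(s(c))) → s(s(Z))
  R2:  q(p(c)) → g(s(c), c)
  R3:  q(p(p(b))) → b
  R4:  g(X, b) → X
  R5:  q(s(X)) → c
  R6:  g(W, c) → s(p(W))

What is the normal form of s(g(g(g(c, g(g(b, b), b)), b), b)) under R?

s(c)

1. s(g(g(g(c, g(g(b, b), b)), b), b))  →  s(g(g(c, g(g(b, b), b)), b))   [R4 at 1]
2. s(g(g(c, g(g(b, b), b)), b))  →  s(g(c, g(g(b, b), b)))   [R4 at 1]
3. s(g(c, g(g(b, b), b)))  →  s(g(c, g(b, b)))   [R4 at 1.2]
4. s(g(c, g(b, b)))  →  s(g(c, b))   [R4 at 1.2]
5. s(g(c, b))  →  s(c)   [R4 at 1]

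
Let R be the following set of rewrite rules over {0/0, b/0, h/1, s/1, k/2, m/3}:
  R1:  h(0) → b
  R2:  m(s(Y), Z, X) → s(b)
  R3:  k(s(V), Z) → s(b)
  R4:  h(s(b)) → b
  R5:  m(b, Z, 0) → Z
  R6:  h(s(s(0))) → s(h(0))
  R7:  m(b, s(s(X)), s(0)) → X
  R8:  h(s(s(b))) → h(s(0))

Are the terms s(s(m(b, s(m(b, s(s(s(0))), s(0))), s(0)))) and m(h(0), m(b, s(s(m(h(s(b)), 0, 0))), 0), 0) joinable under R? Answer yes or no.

yes — NF(t₁) = s(s(0)), NF(t₂) = s(s(0))

Reduce t₁ = s(s(m(b, s(m(b, s(s(s(0))), s(0))), s(0)))):
1. s(s(m(b, s(m(b, s(s(s(0))), s(0))), s(0))))  →  s(s(m(b, s(s(0)), s(0))))   [R7 at 1.1.2.1]
2. s(s(m(b, s(s(0)), s(0))))  →  s(s(0))   [R7 at 1.1]

Reduce t₂ = m(h(0), m(b, s(s(m(h(s(b)), 0, 0))), 0), 0):
1. m(h(0), m(b, s(s(m(h(s(b)), 0, 0))), 0), 0)  →  m(b, m(b, s(s(m(h(s(b)), 0, 0))), 0), 0)   [R1 at 1]
2. m(b, m(b, s(s(m(h(s(b)), 0, 0))), 0), 0)  →  m(b, s(s(m(h(s(b)), 0, 0))), 0)   [R5 at ε]
3. m(b, s(s(m(h(s(b)), 0, 0))), 0)  →  s(s(m(h(s(b)), 0, 0)))   [R5 at ε]
4. s(s(m(h(s(b)), 0, 0)))  →  s(s(m(b, 0, 0)))   [R4 at 1.1.1]
5. s(s(m(b, 0, 0)))  →  s(s(0))   [R5 at 1.1]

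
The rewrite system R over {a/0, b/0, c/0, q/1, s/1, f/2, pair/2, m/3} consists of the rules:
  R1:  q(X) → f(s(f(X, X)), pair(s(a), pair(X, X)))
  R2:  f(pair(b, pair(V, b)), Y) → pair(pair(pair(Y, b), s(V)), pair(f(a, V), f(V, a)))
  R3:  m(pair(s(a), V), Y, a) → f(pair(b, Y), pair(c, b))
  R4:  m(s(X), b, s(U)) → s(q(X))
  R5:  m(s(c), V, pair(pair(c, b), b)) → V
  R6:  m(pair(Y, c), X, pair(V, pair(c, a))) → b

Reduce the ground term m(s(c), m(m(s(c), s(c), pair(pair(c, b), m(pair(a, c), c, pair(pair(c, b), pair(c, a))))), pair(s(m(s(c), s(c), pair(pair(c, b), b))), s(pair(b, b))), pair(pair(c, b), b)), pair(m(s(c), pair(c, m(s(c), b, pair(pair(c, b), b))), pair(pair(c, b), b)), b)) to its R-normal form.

pair(s(s(c)), s(pair(b, b)))

1. m(s(c), m(m(s(c), s(c), pair(pair(c, b), m(pair(a, c), c, pair(pair(c, b), pair(c, a))))), pair(s(m(s(c), s(c), pair(pair(c, b), b))), s(pair(b, b))), pair(pair(c, b), b)), pair(m(s(c), pair(c, m(s(c), b, pair(pair(c, b), b))), pair(pair(c, b), b)), b))  →  m(s(c), m(m(s(c), s(c), pair(pair(c, b), b)), pair(s(m(s(c), s(c), pair(pair(c, b), b))), s(pair(b, b))), pair(pair(c, b), b)), pair(m(s(c), pair(c, m(s(c), b, pair(pair(c, b), b))), pair(pair(c, b), b)), b))   [R6 at 2.1.3.2]
2. m(s(c), m(m(s(c), s(c), pair(pair(c, b), b)), pair(s(m(s(c), s(c), pair(pair(c, b), b))), s(pair(b, b))), pair(pair(c, b), b)), pair(m(s(c), pair(c, m(s(c), b, pair(pair(c, b), b))), pair(pair(c, b), b)), b))  →  m(s(c), m(s(c), pair(s(m(s(c), s(c), pair(pair(c, b), b))), s(pair(b, b))), pair(pair(c, b), b)), pair(m(s(c), pair(c, m(s(c), b, pair(pair(c, b), b))), pair(pair(c, b), b)), b))   [R5 at 2.1]
3. m(s(c), m(s(c), pair(s(m(s(c), s(c), pair(pair(c, b), b))), s(pair(b, b))), pair(pair(c, b), b)), pair(m(s(c), pair(c, m(s(c), b, pair(pair(c, b), b))), pair(pair(c, b), b)), b))  →  m(s(c), pair(s(m(s(c), s(c), pair(pair(c, b), b))), s(pair(b, b))), pair(m(s(c), pair(c, m(s(c), b, pair(pair(c, b), b))), pair(pair(c, b), b)), b))   [R5 at 2]
4. m(s(c), pair(s(m(s(c), s(c), pair(pair(c, b), b))), s(pair(b, b))), pair(m(s(c), pair(c, m(s(c), b, pair(pair(c, b), b))), pair(pair(c, b), b)), b))  →  m(s(c), pair(s(s(c)), s(pair(b, b))), pair(m(s(c), pair(c, m(s(c), b, pair(pair(c, b), b))), pair(pair(c, b), b)), b))   [R5 at 2.1.1]
5. m(s(c), pair(s(s(c)), s(pair(b, b))), pair(m(s(c), pair(c, m(s(c), b, pair(pair(c, b), b))), pair(pair(c, b), b)), b))  →  m(s(c), pair(s(s(c)), s(pair(b, b))), pair(pair(c, m(s(c), b, pair(pair(c, b), b))), b))   [R5 at 3.1]
6. m(s(c), pair(s(s(c)), s(pair(b, b))), pair(pair(c, m(s(c), b, pair(pair(c, b), b))), b))  →  m(s(c), pair(s(s(c)), s(pair(b, b))), pair(pair(c, b), b))   [R5 at 3.1.2]
7. m(s(c), pair(s(s(c)), s(pair(b, b))), pair(pair(c, b), b))  →  pair(s(s(c)), s(pair(b, b)))   [R5 at ε]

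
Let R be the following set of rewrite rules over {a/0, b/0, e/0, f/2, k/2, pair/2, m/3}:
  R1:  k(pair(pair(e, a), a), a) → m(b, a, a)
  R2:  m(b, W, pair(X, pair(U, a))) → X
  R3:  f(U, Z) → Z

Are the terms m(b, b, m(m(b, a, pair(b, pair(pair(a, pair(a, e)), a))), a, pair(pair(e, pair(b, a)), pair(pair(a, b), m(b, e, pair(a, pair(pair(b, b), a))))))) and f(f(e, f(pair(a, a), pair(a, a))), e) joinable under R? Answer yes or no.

yes — NF(t₁) = e, NF(t₂) = e

Reduce t₁ = m(b, b, m(m(b, a, pair(b, pair(pair(a, pair(a, e)), a))), a, pair(pair(e, pair(b, a)), pair(pair(a, b), m(b, e, pair(a, pair(pair(b, b), a))))))):
1. m(b, b, m(m(b, a, pair(b, pair(pair(a, pair(a, e)), a))), a, pair(pair(e, pair(b, a)), pair(pair(a, b), m(b, e, pair(a, pair(pair(b, b), a)))))))  →  m(b, b, m(b, a, pair(pair(e, pair(b, a)), pair(pair(a, b), m(b, e, pair(a, pair(pair(b, b), a)))))))   [R2 at 3.1]
2. m(b, b, m(b, a, pair(pair(e, pair(b, a)), pair(pair(a, b), m(b, e, pair(a, pair(pair(b, b), a)))))))  →  m(b, b, m(b, a, pair(pair(e, pair(b, a)), pair(pair(a, b), a))))   [R2 at 3.3.2.2]
3. m(b, b, m(b, a, pair(pair(e, pair(b, a)), pair(pair(a, b), a))))  →  m(b, b, pair(e, pair(b, a)))   [R2 at 3]
4. m(b, b, pair(e, pair(b, a)))  →  e   [R2 at ε]

Reduce t₂ = f(f(e, f(pair(a, a), pair(a, a))), e):
1. f(f(e, f(pair(a, a), pair(a, a))), e)  →  e   [R3 at ε]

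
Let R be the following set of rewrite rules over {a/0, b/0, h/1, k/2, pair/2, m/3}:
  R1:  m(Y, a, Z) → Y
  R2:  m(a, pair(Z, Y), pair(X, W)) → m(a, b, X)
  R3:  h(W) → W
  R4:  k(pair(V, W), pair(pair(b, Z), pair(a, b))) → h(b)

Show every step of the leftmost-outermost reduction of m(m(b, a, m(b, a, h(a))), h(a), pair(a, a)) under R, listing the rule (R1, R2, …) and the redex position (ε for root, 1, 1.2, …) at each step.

1. m(m(b, a, m(b, a, h(a))), h(a), pair(a, a))  →  m(b, h(a), pair(a, a))   [R1 at 1]
2. m(b, h(a), pair(a, a))  →  m(b, a, pair(a, a))   [R3 at 2]
3. m(b, a, pair(a, a))  →  b   [R1 at ε]

b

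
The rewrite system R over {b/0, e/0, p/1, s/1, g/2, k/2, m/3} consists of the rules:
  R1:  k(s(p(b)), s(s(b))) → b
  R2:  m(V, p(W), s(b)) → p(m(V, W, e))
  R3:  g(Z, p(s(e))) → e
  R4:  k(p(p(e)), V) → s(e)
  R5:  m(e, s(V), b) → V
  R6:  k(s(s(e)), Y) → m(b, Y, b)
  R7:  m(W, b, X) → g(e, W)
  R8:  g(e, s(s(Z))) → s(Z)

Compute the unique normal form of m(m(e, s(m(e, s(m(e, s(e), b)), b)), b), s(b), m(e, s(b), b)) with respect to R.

1. m(m(e, s(m(e, s(m(e, s(e), b)), b)), b), s(b), m(e, s(b), b))  →  m(m(e, s(m(e, s(e), b)), b), s(b), m(e, s(b), b))   [R5 at 1]
2. m(m(e, s(m(e, s(e), b)), b), s(b), m(e, s(b), b))  →  m(m(e, s(e), b), s(b), m(e, s(b), b))   [R5 at 1]
3. m(m(e, s(e), b), s(b), m(e, s(b), b))  →  m(e, s(b), m(e, s(b), b))   [R5 at 1]
4. m(e, s(b), m(e, s(b), b))  →  m(e, s(b), b)   [R5 at 3]
5. m(e, s(b), b)  →  b   [R5 at ε]

b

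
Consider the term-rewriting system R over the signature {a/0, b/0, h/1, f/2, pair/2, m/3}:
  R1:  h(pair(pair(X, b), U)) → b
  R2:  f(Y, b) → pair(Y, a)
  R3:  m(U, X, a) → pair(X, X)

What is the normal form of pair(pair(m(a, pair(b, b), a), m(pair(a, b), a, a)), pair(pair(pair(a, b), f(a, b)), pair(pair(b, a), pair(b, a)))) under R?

pair(pair(pair(pair(b, b), pair(b, b)), pair(a, a)), pair(pair(pair(a, b), pair(a, a)), pair(pair(b, a), pair(b, a))))

1. pair(pair(m(a, pair(b, b), a), m(pair(a, b), a, a)), pair(pair(pair(a, b), f(a, b)), pair(pair(b, a), pair(b, a))))  →  pair(pair(pair(pair(b, b), pair(b, b)), m(pair(a, b), a, a)), pair(pair(pair(a, b), f(a, b)), pair(pair(b, a), pair(b, a))))   [R3 at 1.1]
2. pair(pair(pair(pair(b, b), pair(b, b)), m(pair(a, b), a, a)), pair(pair(pair(a, b), f(a, b)), pair(pair(b, a), pair(b, a))))  →  pair(pair(pair(pair(b, b), pair(b, b)), pair(a, a)), pair(pair(pair(a, b), f(a, b)), pair(pair(b, a), pair(b, a))))   [R3 at 1.2]
3. pair(pair(pair(pair(b, b), pair(b, b)), pair(a, a)), pair(pair(pair(a, b), f(a, b)), pair(pair(b, a), pair(b, a))))  →  pair(pair(pair(pair(b, b), pair(b, b)), pair(a, a)), pair(pair(pair(a, b), pair(a, a)), pair(pair(b, a), pair(b, a))))   [R2 at 2.1.2]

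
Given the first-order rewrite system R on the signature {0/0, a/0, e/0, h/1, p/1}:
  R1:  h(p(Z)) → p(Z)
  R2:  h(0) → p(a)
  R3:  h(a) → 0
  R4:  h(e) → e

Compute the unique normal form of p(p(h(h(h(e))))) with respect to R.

1. p(p(h(h(h(e)))))  →  p(p(h(h(e))))   [R4 at 1.1.1.1]
2. p(p(h(h(e))))  →  p(p(h(e)))   [R4 at 1.1.1]
3. p(p(h(e)))  →  p(p(e))   [R4 at 1.1]

p(p(e))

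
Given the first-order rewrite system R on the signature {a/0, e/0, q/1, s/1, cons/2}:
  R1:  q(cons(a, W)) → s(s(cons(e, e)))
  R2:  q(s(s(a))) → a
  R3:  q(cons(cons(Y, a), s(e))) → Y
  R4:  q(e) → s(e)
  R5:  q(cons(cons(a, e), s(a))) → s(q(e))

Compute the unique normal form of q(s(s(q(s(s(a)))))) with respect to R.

1. q(s(s(q(s(s(a))))))  →  q(s(s(a)))   [R2 at 1.1.1]
2. q(s(s(a)))  →  a   [R2 at ε]

a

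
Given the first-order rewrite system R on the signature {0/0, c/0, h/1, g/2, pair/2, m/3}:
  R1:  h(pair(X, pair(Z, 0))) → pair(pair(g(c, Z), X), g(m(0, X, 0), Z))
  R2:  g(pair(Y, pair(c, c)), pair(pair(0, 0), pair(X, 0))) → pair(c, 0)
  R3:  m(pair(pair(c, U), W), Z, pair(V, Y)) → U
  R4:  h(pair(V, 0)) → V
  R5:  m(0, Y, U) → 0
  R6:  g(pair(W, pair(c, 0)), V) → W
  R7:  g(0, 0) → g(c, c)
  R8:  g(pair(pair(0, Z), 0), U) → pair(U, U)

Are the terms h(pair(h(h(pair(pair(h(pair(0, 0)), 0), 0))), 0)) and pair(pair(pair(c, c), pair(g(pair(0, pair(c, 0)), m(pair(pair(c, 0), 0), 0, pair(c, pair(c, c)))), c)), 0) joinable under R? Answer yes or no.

no — NF(t₁) = 0, NF(t₂) = pair(pair(pair(c, c), pair(0, c)), 0)

Reduce t₁ = h(pair(h(h(pair(pair(h(pair(0, 0)), 0), 0))), 0)):
1. h(pair(h(h(pair(pair(h(pair(0, 0)), 0), 0))), 0))  →  h(h(pair(pair(h(pair(0, 0)), 0), 0)))   [R4 at ε]
2. h(h(pair(pair(h(pair(0, 0)), 0), 0)))  →  h(pair(h(pair(0, 0)), 0))   [R4 at 1]
3. h(pair(h(pair(0, 0)), 0))  →  h(pair(0, 0))   [R4 at ε]
4. h(pair(0, 0))  →  0   [R4 at ε]

Reduce t₂ = pair(pair(pair(c, c), pair(g(pair(0, pair(c, 0)), m(pair(pair(c, 0), 0), 0, pair(c, pair(c, c)))), c)), 0):
1. pair(pair(pair(c, c), pair(g(pair(0, pair(c, 0)), m(pair(pair(c, 0), 0), 0, pair(c, pair(c, c)))), c)), 0)  →  pair(pair(pair(c, c), pair(0, c)), 0)   [R6 at 1.2.1]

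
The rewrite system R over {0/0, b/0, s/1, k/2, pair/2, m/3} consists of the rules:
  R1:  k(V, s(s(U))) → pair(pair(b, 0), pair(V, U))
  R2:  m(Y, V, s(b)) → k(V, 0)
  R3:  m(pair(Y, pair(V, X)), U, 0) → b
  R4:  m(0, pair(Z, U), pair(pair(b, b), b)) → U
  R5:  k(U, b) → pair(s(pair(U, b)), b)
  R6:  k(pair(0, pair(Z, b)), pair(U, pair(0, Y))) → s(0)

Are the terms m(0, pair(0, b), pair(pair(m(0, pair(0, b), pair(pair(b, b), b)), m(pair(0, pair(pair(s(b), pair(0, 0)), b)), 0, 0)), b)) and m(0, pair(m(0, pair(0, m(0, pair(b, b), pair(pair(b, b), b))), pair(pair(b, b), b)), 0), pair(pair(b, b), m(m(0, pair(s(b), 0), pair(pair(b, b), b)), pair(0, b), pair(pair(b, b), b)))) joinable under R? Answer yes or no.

Reduce t₁ = m(0, pair(0, b), pair(pair(m(0, pair(0, b), pair(pair(b, b), b)), m(pair(0, pair(pair(s(b), pair(0, 0)), b)), 0, 0)), b)):
1. m(0, pair(0, b), pair(pair(m(0, pair(0, b), pair(pair(b, b), b)), m(pair(0, pair(pair(s(b), pair(0, 0)), b)), 0, 0)), b))  →  m(0, pair(0, b), pair(pair(b, m(pair(0, pair(pair(s(b), pair(0, 0)), b)), 0, 0)), b))   [R4 at 3.1.1]
2. m(0, pair(0, b), pair(pair(b, m(pair(0, pair(pair(s(b), pair(0, 0)), b)), 0, 0)), b))  →  m(0, pair(0, b), pair(pair(b, b), b))   [R3 at 3.1.2]
3. m(0, pair(0, b), pair(pair(b, b), b))  →  b   [R4 at ε]

Reduce t₂ = m(0, pair(m(0, pair(0, m(0, pair(b, b), pair(pair(b, b), b))), pair(pair(b, b), b)), 0), pair(pair(b, b), m(m(0, pair(s(b), 0), pair(pair(b, b), b)), pair(0, b), pair(pair(b, b), b)))):
1. m(0, pair(m(0, pair(0, m(0, pair(b, b), pair(pair(b, b), b))), pair(pair(b, b), b)), 0), pair(pair(b, b), m(m(0, pair(s(b), 0), pair(pair(b, b), b)), pair(0, b), pair(pair(b, b), b))))  →  m(0, pair(m(0, pair(b, b), pair(pair(b, b), b)), 0), pair(pair(b, b), m(m(0, pair(s(b), 0), pair(pair(b, b), b)), pair(0, b), pair(pair(b, b), b))))   [R4 at 2.1]
2. m(0, pair(m(0, pair(b, b), pair(pair(b, b), b)), 0), pair(pair(b, b), m(m(0, pair(s(b), 0), pair(pair(b, b), b)), pair(0, b), pair(pair(b, b), b))))  →  m(0, pair(b, 0), pair(pair(b, b), m(m(0, pair(s(b), 0), pair(pair(b, b), b)), pair(0, b), pair(pair(b, b), b))))   [R4 at 2.1]
3. m(0, pair(b, 0), pair(pair(b, b), m(m(0, pair(s(b), 0), pair(pair(b, b), b)), pair(0, b), pair(pair(b, b), b))))  →  m(0, pair(b, 0), pair(pair(b, b), m(0, pair(0, b), pair(pair(b, b), b))))   [R4 at 3.2.1]
4. m(0, pair(b, 0), pair(pair(b, b), m(0, pair(0, b), pair(pair(b, b), b))))  →  m(0, pair(b, 0), pair(pair(b, b), b))   [R4 at 3.2]
5. m(0, pair(b, 0), pair(pair(b, b), b))  →  0   [R4 at ε]

no — NF(t₁) = b, NF(t₂) = 0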